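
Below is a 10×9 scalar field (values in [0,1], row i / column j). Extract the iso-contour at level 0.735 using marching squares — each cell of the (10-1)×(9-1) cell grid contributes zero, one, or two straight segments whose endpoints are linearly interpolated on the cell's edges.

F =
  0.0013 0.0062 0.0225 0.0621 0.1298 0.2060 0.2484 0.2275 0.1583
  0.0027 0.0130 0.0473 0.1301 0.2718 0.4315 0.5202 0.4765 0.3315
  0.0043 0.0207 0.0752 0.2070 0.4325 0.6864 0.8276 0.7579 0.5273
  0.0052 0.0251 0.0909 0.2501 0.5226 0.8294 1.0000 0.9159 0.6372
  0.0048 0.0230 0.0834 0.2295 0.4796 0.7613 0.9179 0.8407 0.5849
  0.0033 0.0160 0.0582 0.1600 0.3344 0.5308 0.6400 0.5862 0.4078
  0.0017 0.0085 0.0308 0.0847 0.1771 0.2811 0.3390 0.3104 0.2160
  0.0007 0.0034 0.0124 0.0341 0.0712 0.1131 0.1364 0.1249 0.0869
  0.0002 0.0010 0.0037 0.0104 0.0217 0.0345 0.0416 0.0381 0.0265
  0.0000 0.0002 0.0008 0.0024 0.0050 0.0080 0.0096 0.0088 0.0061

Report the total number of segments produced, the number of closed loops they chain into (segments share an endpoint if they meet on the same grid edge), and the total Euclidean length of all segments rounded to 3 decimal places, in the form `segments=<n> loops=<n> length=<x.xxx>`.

segments=12 loops=1 length=9.178

cell (1,5): code 0100 → (1.699,6.000)–(2.000,5.344)
cell (1,6): code 1100 → (1.919,7.000)–(1.699,6.000)
cell (1,7): code 1000 → (2.000,7.099)–(1.919,7.000)
cell (2,4): code 0100 → (2.340,5.000)–(3.000,4.692)
cell (2,5): code 1110 → (2.000,5.344)–(2.340,5.000)
cell (2,7): code 1001 → (3.000,7.649)–(2.000,7.099)
cell (3,4): code 0110 → (3.000,4.692)–(4.000,4.907)
cell (3,7): code 1001 → (4.000,7.413)–(3.000,7.649)
cell (4,4): code 0010 → (4.000,4.907)–(4.114,5.000)
cell (4,5): code 0011 → (4.114,5.000)–(4.658,6.000)
cell (4,6): code 0011 → (4.658,6.000)–(4.415,7.000)
cell (4,7): code 0001 → (4.415,7.000)–(4.000,7.413)
total: 12 segments, chained into 1 closed loop(s), length Σ = 9.178080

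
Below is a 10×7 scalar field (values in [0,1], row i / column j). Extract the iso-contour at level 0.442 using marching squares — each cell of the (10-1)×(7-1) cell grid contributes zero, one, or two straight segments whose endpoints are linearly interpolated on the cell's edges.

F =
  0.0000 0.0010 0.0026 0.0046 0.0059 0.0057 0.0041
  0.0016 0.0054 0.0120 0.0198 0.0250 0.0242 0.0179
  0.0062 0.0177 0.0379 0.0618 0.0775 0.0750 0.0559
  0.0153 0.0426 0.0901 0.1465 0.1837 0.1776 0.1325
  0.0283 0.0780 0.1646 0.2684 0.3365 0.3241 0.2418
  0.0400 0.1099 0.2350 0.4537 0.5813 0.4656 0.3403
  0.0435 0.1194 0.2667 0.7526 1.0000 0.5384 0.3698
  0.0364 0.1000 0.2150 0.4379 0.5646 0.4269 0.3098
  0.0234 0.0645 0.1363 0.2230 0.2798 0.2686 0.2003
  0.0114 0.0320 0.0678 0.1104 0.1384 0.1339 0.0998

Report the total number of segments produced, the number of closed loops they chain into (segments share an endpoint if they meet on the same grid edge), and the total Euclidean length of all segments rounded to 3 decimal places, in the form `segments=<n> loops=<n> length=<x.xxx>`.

segments=12 loops=1 length=9.232

cell (4,2): code 0100 → (4.937,3.000)–(5.000,2.947)
cell (4,3): code 1100 → (4.431,4.000)–(4.937,3.000)
cell (4,4): code 1100 → (4.833,5.000)–(4.431,4.000)
cell (4,5): code 1000 → (5.000,5.188)–(4.833,5.000)
cell (5,2): code 0110 → (5.000,2.947)–(6.000,2.361)
cell (5,5): code 1001 → (6.000,5.572)–(5.000,5.188)
cell (6,2): code 0010 → (6.000,2.361)–(6.987,3.000)
cell (6,3): code 0111 → (6.987,3.000)–(7.000,3.032)
cell (6,4): code 1011 → (7.000,4.890)–(6.865,5.000)
cell (6,5): code 0001 → (6.865,5.000)–(6.000,5.572)
cell (7,3): code 0010 → (7.000,3.032)–(7.430,4.000)
cell (7,4): code 0001 → (7.430,4.000)–(7.000,4.890)
total: 12 segments, chained into 1 closed loop(s), length Σ = 9.232379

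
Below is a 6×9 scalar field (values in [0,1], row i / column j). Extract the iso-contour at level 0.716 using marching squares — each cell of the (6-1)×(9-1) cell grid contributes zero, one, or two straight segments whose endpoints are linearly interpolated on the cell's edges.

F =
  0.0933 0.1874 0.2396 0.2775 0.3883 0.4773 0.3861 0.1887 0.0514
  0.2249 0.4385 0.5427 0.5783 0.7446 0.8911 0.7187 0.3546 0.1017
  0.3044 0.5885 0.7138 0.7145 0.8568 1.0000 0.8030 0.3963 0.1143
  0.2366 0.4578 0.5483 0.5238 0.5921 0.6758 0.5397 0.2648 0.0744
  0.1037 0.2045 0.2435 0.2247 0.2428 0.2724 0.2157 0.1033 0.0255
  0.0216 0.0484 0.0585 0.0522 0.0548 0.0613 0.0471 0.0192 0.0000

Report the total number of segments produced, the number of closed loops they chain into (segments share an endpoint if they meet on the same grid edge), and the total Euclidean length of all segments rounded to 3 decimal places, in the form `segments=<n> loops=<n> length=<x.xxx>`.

cell (0,3): code 0100 → (0.920,4.000)–(1.000,3.828)
cell (0,4): code 1100 → (0.577,5.000)–(0.920,4.000)
cell (0,5): code 1100 → (0.992,6.000)–(0.577,5.000)
cell (0,6): code 1000 → (1.000,6.007)–(0.992,6.000)
cell (1,3): code 0110 → (1.000,3.828)–(2.000,3.011)
cell (1,6): code 1001 → (2.000,6.214)–(1.000,6.007)
cell (2,3): code 0010 → (2.000,3.011)–(2.532,4.000)
cell (2,4): code 0011 → (2.532,4.000)–(2.876,5.000)
cell (2,5): code 0011 → (2.876,5.000)–(2.330,6.000)
cell (2,6): code 0001 → (2.330,6.000)–(2.000,6.214)
total: 10 segments, chained into 1 closed loop(s), length Σ = 8.367042

segments=10 loops=1 length=8.367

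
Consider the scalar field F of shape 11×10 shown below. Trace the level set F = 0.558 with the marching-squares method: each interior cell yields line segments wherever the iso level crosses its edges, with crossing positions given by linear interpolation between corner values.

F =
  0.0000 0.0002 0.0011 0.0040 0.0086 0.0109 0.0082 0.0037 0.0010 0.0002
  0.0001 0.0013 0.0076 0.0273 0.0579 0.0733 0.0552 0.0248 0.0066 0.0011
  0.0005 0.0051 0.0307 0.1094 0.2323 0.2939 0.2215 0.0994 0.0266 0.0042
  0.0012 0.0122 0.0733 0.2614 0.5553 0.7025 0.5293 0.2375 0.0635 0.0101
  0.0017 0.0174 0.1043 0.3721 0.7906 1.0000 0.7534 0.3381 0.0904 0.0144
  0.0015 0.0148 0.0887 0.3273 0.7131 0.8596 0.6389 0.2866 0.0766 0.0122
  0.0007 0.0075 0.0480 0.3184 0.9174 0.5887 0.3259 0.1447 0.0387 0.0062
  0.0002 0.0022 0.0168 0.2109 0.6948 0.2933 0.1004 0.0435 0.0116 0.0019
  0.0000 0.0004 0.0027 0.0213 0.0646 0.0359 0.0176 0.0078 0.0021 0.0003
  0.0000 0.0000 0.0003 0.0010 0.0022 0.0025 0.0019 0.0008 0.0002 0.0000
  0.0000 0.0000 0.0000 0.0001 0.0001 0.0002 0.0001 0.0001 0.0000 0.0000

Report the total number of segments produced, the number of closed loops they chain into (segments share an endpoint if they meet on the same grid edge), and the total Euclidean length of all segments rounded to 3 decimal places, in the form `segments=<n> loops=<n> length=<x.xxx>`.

segments=16 loops=1 length=11.943

cell (2,4): code 0100 → (2.646,5.000)–(3.000,4.018)
cell (2,5): code 1000 → (3.000,5.834)–(2.646,5.000)
cell (3,3): code 0100 → (3.011,4.000)–(4.000,3.444)
cell (3,4): code 1110 → (3.000,4.018)–(3.011,4.000)
cell (3,5): code 1101 → (3.128,6.000)–(3.000,5.834)
cell (3,6): code 1000 → (4.000,6.471)–(3.128,6.000)
cell (4,3): code 0110 → (4.000,3.444)–(5.000,3.598)
cell (4,6): code 1001 → (5.000,6.230)–(4.000,6.471)
cell (5,3): code 0110 → (5.000,3.598)–(6.000,3.400)
cell (5,5): code 1011 → (6.000,5.117)–(5.258,6.000)
cell (5,6): code 0001 → (5.258,6.000)–(5.000,6.230)
cell (6,3): code 0110 → (6.000,3.400)–(7.000,3.717)
cell (6,4): code 1011 → (7.000,4.341)–(6.104,5.000)
cell (6,5): code 0001 → (6.104,5.000)–(6.000,5.117)
cell (7,3): code 0010 → (7.000,3.717)–(7.217,4.000)
cell (7,4): code 0001 → (7.217,4.000)–(7.000,4.341)
total: 16 segments, chained into 1 closed loop(s), length Σ = 11.942563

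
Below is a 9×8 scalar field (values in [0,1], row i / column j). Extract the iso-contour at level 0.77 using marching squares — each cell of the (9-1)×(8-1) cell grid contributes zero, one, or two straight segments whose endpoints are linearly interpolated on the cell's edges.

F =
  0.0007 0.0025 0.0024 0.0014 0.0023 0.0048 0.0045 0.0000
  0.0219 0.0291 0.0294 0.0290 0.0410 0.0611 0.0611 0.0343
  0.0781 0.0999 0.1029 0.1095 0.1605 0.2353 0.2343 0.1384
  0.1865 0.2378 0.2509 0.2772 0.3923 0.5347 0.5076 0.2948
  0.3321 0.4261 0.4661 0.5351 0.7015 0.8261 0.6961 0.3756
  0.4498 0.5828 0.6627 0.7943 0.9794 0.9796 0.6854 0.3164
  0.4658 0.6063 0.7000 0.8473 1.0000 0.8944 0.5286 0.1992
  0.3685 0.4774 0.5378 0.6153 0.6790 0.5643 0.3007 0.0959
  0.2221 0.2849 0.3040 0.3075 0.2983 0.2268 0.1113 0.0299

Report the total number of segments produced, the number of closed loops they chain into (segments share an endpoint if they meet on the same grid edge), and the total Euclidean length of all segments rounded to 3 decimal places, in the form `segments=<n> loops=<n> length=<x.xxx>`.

segments=12 loops=1 length=9.388

cell (3,4): code 0100 → (3.807,5.000)–(4.000,4.550)
cell (3,5): code 1000 → (4.000,5.432)–(3.807,5.000)
cell (4,2): code 0100 → (4.906,3.000)–(5.000,2.815)
cell (4,3): code 1100 → (4.246,4.000)–(4.906,3.000)
cell (4,4): code 1110 → (4.000,4.550)–(4.246,4.000)
cell (4,5): code 1001 → (5.000,5.712)–(4.000,5.432)
cell (5,2): code 0110 → (5.000,2.815)–(6.000,2.475)
cell (5,5): code 1001 → (6.000,5.340)–(5.000,5.712)
cell (6,2): code 0010 → (6.000,2.475)–(6.333,3.000)
cell (6,3): code 0011 → (6.333,3.000)–(6.717,4.000)
cell (6,4): code 0011 → (6.717,4.000)–(6.377,5.000)
cell (6,5): code 0001 → (6.377,5.000)–(6.000,5.340)
total: 12 segments, chained into 1 closed loop(s), length Σ = 9.388151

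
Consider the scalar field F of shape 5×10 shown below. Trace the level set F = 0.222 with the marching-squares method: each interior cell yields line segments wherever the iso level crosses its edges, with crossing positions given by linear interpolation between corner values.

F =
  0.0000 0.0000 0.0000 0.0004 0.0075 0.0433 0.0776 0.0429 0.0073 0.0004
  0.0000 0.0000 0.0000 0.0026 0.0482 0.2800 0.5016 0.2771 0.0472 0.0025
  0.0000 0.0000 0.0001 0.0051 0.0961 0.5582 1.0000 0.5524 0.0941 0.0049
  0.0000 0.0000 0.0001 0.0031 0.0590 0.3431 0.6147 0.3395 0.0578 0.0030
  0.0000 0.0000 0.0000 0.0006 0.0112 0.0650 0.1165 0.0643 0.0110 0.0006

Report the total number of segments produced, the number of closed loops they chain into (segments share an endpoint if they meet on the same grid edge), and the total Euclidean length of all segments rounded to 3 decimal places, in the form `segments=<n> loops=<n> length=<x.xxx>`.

cell (0,4): code 0100 → (0.755,5.000)–(1.000,4.750)
cell (0,5): code 1100 → (0.341,6.000)–(0.755,5.000)
cell (0,6): code 1100 → (0.765,7.000)–(0.341,6.000)
cell (0,7): code 1000 → (1.000,7.240)–(0.765,7.000)
cell (1,4): code 0110 → (1.000,4.750)–(2.000,4.272)
cell (1,7): code 1001 → (2.000,7.721)–(1.000,7.240)
cell (2,4): code 0110 → (2.000,4.272)–(3.000,4.574)
cell (2,7): code 1001 → (3.000,7.417)–(2.000,7.721)
cell (3,4): code 0010 → (3.000,4.574)–(3.435,5.000)
cell (3,5): code 0011 → (3.435,5.000)–(3.788,6.000)
cell (3,6): code 0011 → (3.788,6.000)–(3.427,7.000)
cell (3,7): code 0001 → (3.427,7.000)–(3.000,7.417)
total: 12 segments, chained into 1 closed loop(s), length Σ = 10.492070

segments=12 loops=1 length=10.492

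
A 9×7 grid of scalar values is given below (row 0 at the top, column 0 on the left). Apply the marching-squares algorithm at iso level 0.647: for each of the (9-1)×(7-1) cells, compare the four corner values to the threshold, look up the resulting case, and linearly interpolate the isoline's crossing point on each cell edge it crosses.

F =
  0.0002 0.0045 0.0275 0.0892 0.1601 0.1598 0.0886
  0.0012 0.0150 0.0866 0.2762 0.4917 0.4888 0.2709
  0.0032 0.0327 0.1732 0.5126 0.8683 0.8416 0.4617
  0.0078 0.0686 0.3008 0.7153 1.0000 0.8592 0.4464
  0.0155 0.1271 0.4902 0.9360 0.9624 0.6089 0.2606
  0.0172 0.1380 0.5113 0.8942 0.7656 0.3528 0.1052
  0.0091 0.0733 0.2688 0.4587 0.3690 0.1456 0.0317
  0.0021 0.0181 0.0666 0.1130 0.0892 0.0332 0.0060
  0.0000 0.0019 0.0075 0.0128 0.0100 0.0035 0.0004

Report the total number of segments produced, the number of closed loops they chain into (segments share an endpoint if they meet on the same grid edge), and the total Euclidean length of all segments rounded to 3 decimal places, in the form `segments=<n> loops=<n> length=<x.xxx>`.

segments=14 loops=1 length=11.515

cell (1,3): code 0100 → (1.412,4.000)–(2.000,3.378)
cell (1,4): code 1100 → (1.448,5.000)–(1.412,4.000)
cell (1,5): code 1000 → (2.000,5.512)–(1.448,5.000)
cell (2,2): code 0100 → (2.663,3.000)–(3.000,2.835)
cell (2,3): code 1110 → (2.000,3.378)–(2.663,3.000)
cell (2,5): code 1001 → (3.000,5.514)–(2.000,5.512)
cell (3,2): code 0110 → (3.000,2.835)–(4.000,2.352)
cell (3,4): code 1011 → (4.000,4.892)–(3.848,5.000)
cell (3,5): code 0001 → (3.848,5.000)–(3.000,5.514)
cell (4,2): code 0110 → (4.000,2.352)–(5.000,2.354)
cell (4,4): code 1001 → (5.000,4.287)–(4.000,4.892)
cell (5,2): code 0010 → (5.000,2.354)–(5.568,3.000)
cell (5,3): code 0011 → (5.568,3.000)–(5.299,4.000)
cell (5,4): code 0001 → (5.299,4.000)–(5.000,4.287)
total: 14 segments, chained into 1 closed loop(s), length Σ = 11.514662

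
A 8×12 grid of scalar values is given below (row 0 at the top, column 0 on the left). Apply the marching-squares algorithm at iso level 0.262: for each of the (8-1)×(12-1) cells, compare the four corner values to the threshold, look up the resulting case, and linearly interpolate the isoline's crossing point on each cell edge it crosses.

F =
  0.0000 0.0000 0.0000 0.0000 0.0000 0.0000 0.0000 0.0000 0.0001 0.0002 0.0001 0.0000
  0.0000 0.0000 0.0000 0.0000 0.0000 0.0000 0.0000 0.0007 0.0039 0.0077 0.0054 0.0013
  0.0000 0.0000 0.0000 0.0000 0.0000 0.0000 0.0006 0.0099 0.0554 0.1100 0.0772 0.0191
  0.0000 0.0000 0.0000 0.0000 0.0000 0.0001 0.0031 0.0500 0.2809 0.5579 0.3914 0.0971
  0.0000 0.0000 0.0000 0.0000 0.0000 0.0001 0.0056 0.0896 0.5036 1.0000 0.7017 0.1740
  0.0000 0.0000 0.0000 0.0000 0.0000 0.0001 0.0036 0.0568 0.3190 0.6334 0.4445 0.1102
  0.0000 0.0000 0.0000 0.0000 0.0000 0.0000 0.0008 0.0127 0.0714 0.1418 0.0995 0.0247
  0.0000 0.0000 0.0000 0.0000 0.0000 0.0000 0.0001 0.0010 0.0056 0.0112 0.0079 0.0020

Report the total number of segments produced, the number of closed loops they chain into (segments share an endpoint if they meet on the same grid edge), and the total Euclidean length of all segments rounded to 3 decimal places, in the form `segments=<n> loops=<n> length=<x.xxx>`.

segments=12 loops=1 length=10.435

cell (2,7): code 0100 → (2.916,8.000)–(3.000,7.918)
cell (2,8): code 1100 → (2.339,9.000)–(2.916,8.000)
cell (2,9): code 1100 → (2.588,10.000)–(2.339,9.000)
cell (2,10): code 1000 → (3.000,10.440)–(2.588,10.000)
cell (3,7): code 0110 → (3.000,7.918)–(4.000,7.416)
cell (3,10): code 1001 → (4.000,10.833)–(3.000,10.440)
cell (4,7): code 0110 → (4.000,7.416)–(5.000,7.783)
cell (4,10): code 1001 → (5.000,10.546)–(4.000,10.833)
cell (5,7): code 0010 → (5.000,7.783)–(5.230,8.000)
cell (5,8): code 0011 → (5.230,8.000)–(5.755,9.000)
cell (5,9): code 0011 → (5.755,9.000)–(5.529,10.000)
cell (5,10): code 0001 → (5.529,10.000)–(5.000,10.546)
total: 12 segments, chained into 1 closed loop(s), length Σ = 10.435069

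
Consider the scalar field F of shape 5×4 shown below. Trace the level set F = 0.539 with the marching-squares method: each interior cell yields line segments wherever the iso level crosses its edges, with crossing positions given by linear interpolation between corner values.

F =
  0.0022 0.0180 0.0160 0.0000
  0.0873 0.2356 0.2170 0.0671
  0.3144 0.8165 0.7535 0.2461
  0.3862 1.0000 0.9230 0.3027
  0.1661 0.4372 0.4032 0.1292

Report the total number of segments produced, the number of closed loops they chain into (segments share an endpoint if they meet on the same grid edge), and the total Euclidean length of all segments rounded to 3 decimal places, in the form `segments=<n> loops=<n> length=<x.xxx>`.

segments=8 loops=1 length=7.432

cell (1,0): code 0100 → (1.522,1.000)–(2.000,0.447)
cell (1,1): code 1100 → (1.600,2.000)–(1.522,1.000)
cell (1,2): code 1000 → (2.000,2.423)–(1.600,2.000)
cell (2,0): code 0110 → (2.000,0.447)–(3.000,0.249)
cell (2,2): code 1001 → (3.000,2.619)–(2.000,2.423)
cell (3,0): code 0010 → (3.000,0.249)–(3.819,1.000)
cell (3,1): code 0011 → (3.819,1.000)–(3.739,2.000)
cell (3,2): code 0001 → (3.739,2.000)–(3.000,2.619)
total: 8 segments, chained into 1 closed loop(s), length Σ = 7.432368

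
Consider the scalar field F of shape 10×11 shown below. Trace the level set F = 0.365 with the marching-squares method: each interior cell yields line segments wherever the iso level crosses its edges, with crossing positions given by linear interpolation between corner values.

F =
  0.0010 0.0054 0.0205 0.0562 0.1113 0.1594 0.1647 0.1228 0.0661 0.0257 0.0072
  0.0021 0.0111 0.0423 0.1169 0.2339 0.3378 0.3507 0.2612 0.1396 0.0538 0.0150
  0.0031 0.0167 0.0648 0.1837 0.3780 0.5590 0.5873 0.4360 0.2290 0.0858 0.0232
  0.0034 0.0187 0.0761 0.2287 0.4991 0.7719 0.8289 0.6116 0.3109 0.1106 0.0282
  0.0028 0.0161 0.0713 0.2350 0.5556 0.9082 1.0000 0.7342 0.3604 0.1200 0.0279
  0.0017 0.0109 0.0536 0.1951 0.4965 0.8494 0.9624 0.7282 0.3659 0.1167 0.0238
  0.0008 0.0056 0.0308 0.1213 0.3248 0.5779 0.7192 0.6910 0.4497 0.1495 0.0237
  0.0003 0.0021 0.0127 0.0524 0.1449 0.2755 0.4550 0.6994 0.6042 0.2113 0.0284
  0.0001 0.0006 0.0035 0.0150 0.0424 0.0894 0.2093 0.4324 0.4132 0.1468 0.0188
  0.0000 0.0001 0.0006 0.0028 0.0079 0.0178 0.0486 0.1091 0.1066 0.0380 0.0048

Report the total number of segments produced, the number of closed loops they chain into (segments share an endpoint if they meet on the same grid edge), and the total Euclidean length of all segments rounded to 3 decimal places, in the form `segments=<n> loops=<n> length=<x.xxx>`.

segments=24 loops=1 length=19.470

cell (1,3): code 0100 → (1.910,4.000)–(2.000,3.933)
cell (1,4): code 1100 → (1.123,5.000)–(1.910,4.000)
cell (1,5): code 1100 → (1.060,6.000)–(1.123,5.000)
cell (1,6): code 1100 → (1.594,7.000)–(1.060,6.000)
cell (1,7): code 1000 → (2.000,7.343)–(1.594,7.000)
cell (2,3): code 0110 → (2.000,3.933)–(3.000,3.504)
cell (2,7): code 1001 → (3.000,7.820)–(2.000,7.343)
cell (3,3): code 0110 → (3.000,3.504)–(4.000,3.405)
cell (3,7): code 1001 → (4.000,7.988)–(3.000,7.820)
cell (4,3): code 0110 → (4.000,3.405)–(5.000,3.564)
cell (4,7): code 1101 → (4.836,8.000)–(4.000,7.988)
cell (4,8): code 1000 → (5.000,8.004)–(4.836,8.000)
cell (5,3): code 0010 → (5.000,3.564)–(5.766,4.000)
cell (5,4): code 0111 → (5.766,4.000)–(6.000,4.159)
cell (5,8): code 1001 → (6.000,8.282)–(5.000,8.004)
cell (6,4): code 0010 → (6.000,4.159)–(6.704,5.000)
cell (6,5): code 0111 → (6.704,5.000)–(7.000,5.499)
cell (6,8): code 1001 → (7.000,8.609)–(6.000,8.282)
cell (7,5): code 0010 → (7.000,5.499)–(7.366,6.000)
cell (7,6): code 0111 → (7.366,6.000)–(8.000,6.698)
cell (7,8): code 1001 → (8.000,8.181)–(7.000,8.609)
cell (8,6): code 0010 → (8.000,6.698)–(8.208,7.000)
cell (8,7): code 0011 → (8.208,7.000)–(8.157,8.000)
cell (8,8): code 0001 → (8.157,8.000)–(8.000,8.181)
total: 24 segments, chained into 1 closed loop(s), length Σ = 19.469706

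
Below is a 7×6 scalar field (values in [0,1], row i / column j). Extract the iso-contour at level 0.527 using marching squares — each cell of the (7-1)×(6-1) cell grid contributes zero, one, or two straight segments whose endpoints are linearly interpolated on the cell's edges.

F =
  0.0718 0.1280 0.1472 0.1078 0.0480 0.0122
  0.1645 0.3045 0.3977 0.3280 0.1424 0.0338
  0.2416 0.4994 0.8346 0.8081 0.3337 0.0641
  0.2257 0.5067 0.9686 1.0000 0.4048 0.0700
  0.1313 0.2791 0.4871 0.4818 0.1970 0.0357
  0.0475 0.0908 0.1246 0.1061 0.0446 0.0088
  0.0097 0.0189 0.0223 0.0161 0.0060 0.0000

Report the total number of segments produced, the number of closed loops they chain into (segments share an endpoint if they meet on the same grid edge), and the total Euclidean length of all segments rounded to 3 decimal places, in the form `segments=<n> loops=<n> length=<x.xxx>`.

cell (1,1): code 0100 → (1.296,2.000)–(2.000,1.082)
cell (1,2): code 1100 → (1.414,3.000)–(1.296,2.000)
cell (1,3): code 1000 → (2.000,3.593)–(1.414,3.000)
cell (2,1): code 0110 → (2.000,1.082)–(3.000,1.044)
cell (2,3): code 1001 → (3.000,3.795)–(2.000,3.593)
cell (3,1): code 0010 → (3.000,1.044)–(3.917,2.000)
cell (3,2): code 0011 → (3.917,2.000)–(3.913,3.000)
cell (3,3): code 0001 → (3.913,3.000)–(3.000,3.795)
total: 8 segments, chained into 1 closed loop(s), length Σ = 8.552693

segments=8 loops=1 length=8.553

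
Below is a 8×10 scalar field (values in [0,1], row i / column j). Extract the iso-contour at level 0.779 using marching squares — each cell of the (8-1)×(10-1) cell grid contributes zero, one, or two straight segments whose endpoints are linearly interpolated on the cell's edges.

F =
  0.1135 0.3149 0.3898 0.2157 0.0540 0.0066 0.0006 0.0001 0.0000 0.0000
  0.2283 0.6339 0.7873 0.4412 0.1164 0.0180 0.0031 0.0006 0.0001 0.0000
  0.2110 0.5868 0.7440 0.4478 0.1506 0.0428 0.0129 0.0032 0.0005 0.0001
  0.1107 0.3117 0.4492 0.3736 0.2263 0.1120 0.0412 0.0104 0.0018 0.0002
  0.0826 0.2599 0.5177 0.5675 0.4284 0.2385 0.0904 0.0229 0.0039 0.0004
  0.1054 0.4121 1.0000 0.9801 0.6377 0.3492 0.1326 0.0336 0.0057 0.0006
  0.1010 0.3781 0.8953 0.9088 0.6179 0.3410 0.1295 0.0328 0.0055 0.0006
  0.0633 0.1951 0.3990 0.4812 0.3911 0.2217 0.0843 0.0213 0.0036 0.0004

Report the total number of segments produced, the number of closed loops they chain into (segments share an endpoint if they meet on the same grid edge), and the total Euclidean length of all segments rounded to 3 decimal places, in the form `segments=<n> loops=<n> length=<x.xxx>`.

cell (0,1): code 0100 → (0.979,2.000)–(1.000,1.946)
cell (0,2): code 1000 → (1.000,2.024)–(0.979,2.000)
cell (1,1): code 0010 → (1.000,1.946)–(1.192,2.000)
cell (1,2): code 0001 → (1.192,2.000)–(1.000,2.024)
cell (4,1): code 0100 → (4.542,2.000)–(5.000,1.624)
cell (4,2): code 1100 → (4.513,3.000)–(4.542,2.000)
cell (4,3): code 1000 → (5.000,3.587)–(4.513,3.000)
cell (5,1): code 0110 → (5.000,1.624)–(6.000,1.775)
cell (5,3): code 1001 → (6.000,3.446)–(5.000,3.587)
cell (6,1): code 0010 → (6.000,1.775)–(6.234,2.000)
cell (6,2): code 0011 → (6.234,2.000)–(6.304,3.000)
cell (6,3): code 0001 → (6.304,3.000)–(6.000,3.446)
total: 12 segments, chained into 2 closed loop(s), length Σ = 6.726568

segments=12 loops=2 length=6.727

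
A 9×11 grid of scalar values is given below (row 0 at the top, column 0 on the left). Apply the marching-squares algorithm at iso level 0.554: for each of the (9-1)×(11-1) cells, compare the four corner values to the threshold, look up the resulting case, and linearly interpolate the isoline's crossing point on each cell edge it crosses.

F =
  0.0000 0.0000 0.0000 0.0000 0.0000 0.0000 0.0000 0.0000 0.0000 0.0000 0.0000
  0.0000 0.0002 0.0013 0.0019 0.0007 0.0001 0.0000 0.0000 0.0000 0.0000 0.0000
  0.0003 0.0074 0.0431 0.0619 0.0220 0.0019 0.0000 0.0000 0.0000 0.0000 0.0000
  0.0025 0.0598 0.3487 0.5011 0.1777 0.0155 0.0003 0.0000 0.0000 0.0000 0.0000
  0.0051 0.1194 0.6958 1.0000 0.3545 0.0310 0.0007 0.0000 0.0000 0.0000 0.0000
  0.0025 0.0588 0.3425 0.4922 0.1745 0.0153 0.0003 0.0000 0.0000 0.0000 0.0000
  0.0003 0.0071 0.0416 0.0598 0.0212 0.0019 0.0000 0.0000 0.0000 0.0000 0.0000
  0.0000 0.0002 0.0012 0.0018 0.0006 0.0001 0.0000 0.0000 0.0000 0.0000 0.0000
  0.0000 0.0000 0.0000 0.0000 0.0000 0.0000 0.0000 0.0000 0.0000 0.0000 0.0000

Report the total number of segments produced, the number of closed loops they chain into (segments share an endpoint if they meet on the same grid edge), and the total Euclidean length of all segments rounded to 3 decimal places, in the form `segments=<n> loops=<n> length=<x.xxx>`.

cell (3,1): code 0100 → (3.591,2.000)–(4.000,1.754)
cell (3,2): code 1100 → (3.106,3.000)–(3.591,2.000)
cell (3,3): code 1000 → (4.000,3.691)–(3.106,3.000)
cell (4,1): code 0010 → (4.000,1.754)–(4.401,2.000)
cell (4,2): code 0011 → (4.401,2.000)–(4.878,3.000)
cell (4,3): code 0001 → (4.878,3.000)–(4.000,3.691)
total: 6 segments, chained into 1 closed loop(s), length Σ = 5.414500

segments=6 loops=1 length=5.414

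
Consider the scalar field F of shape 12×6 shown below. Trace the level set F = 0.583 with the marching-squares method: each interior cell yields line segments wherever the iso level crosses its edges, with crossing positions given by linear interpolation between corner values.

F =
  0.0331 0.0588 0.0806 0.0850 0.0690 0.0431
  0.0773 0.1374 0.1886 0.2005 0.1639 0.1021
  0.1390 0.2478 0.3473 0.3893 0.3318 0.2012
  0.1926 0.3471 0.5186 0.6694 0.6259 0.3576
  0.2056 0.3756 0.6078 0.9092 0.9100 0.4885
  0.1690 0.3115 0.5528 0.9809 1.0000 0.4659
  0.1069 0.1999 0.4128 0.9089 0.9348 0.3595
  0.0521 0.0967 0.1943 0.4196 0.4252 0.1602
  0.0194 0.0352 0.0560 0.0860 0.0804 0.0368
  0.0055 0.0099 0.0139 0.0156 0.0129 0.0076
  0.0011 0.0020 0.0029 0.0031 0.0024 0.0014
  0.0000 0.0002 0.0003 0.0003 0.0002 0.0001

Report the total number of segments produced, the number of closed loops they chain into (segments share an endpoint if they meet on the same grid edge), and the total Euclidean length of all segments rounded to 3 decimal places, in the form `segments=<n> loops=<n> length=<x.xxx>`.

cell (2,2): code 0100 → (2.692,3.000)–(3.000,2.427)
cell (2,3): code 1100 → (2.854,4.000)–(2.692,3.000)
cell (2,4): code 1000 → (3.000,4.160)–(2.854,4.000)
cell (3,1): code 0100 → (3.722,2.000)–(4.000,1.893)
cell (3,2): code 1110 → (3.000,2.427)–(3.722,2.000)
cell (3,4): code 1001 → (4.000,4.776)–(3.000,4.160)
cell (4,1): code 0010 → (4.000,1.893)–(4.451,2.000)
cell (4,2): code 0111 → (4.451,2.000)–(5.000,2.071)
cell (4,4): code 1001 → (5.000,4.781)–(4.000,4.776)
cell (5,2): code 0110 → (5.000,2.071)–(6.000,2.343)
cell (5,4): code 1001 → (6.000,4.612)–(5.000,4.781)
cell (6,2): code 0010 → (6.000,2.343)–(6.666,3.000)
cell (6,3): code 0011 → (6.666,3.000)–(6.690,4.000)
cell (6,4): code 0001 → (6.690,4.000)–(6.000,4.612)
total: 14 segments, chained into 1 closed loop(s), length Σ = 11.117113

segments=14 loops=1 length=11.117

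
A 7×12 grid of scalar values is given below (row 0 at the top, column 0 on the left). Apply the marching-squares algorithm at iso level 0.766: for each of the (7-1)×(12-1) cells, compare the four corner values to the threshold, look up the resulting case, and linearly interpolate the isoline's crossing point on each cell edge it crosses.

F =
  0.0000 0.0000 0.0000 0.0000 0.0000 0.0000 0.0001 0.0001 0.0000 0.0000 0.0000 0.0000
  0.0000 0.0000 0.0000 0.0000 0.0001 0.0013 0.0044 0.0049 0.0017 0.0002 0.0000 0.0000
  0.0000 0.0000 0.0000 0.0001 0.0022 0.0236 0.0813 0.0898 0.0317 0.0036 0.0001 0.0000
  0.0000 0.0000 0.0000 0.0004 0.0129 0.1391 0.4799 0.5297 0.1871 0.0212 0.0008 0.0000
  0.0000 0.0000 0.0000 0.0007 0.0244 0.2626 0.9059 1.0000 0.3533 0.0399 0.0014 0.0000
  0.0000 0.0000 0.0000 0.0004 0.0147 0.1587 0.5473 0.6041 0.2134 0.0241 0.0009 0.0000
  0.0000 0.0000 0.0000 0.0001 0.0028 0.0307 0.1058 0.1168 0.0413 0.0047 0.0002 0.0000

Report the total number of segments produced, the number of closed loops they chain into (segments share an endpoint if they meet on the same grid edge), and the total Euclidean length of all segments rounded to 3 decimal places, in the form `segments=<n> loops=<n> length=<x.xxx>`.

segments=6 loops=1 length=4.183

cell (3,5): code 0100 → (3.672,6.000)–(4.000,5.783)
cell (3,6): code 1100 → (3.502,7.000)–(3.672,6.000)
cell (3,7): code 1000 → (4.000,7.362)–(3.502,7.000)
cell (4,5): code 0010 → (4.000,5.783)–(4.390,6.000)
cell (4,6): code 0011 → (4.390,6.000)–(4.591,7.000)
cell (4,7): code 0001 → (4.591,7.000)–(4.000,7.362)
total: 6 segments, chained into 1 closed loop(s), length Σ = 4.182954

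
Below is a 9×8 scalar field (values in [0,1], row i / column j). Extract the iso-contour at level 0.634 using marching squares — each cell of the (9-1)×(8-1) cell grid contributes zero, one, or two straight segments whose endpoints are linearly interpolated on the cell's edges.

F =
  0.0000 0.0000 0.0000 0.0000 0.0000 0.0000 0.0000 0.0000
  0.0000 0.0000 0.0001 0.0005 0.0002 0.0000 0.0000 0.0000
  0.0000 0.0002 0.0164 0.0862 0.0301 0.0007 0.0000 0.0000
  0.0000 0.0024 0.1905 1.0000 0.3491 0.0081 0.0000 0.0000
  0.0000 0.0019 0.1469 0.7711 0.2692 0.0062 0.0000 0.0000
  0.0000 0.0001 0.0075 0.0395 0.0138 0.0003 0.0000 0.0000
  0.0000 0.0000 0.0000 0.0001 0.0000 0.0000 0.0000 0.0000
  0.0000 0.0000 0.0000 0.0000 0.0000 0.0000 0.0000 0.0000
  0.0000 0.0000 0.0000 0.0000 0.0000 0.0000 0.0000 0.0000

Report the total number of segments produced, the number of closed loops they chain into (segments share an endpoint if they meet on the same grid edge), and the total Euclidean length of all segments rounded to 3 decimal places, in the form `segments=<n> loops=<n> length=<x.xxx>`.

cell (2,2): code 0100 → (2.599,3.000)–(3.000,2.548)
cell (2,3): code 1000 → (3.000,3.562)–(2.599,3.000)
cell (3,2): code 0110 → (3.000,2.548)–(4.000,2.780)
cell (3,3): code 1001 → (4.000,3.273)–(3.000,3.562)
cell (4,2): code 0010 → (4.000,2.780)–(4.187,3.000)
cell (4,3): code 0001 → (4.187,3.000)–(4.000,3.273)
total: 6 segments, chained into 1 closed loop(s), length Σ = 3.982000

segments=6 loops=1 length=3.982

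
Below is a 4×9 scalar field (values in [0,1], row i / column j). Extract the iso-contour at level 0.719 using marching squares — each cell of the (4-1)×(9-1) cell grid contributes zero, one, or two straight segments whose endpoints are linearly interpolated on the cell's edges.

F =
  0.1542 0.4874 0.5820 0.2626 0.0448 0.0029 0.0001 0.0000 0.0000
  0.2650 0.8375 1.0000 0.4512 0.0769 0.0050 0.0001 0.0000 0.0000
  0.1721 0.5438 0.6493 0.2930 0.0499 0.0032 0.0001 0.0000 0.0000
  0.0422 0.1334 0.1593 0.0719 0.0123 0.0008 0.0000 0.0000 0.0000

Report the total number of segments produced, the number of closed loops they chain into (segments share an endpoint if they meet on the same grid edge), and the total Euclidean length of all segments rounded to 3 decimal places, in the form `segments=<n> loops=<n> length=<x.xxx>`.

segments=6 loops=1 length=4.777

cell (0,0): code 0100 → (0.662,1.000)–(1.000,0.793)
cell (0,1): code 1100 → (0.328,2.000)–(0.662,1.000)
cell (0,2): code 1000 → (1.000,2.512)–(0.328,2.000)
cell (1,0): code 0010 → (1.000,0.793)–(1.403,1.000)
cell (1,1): code 0011 → (1.403,1.000)–(1.801,2.000)
cell (1,2): code 0001 → (1.801,2.000)–(1.000,2.512)
total: 6 segments, chained into 1 closed loop(s), length Σ = 4.776581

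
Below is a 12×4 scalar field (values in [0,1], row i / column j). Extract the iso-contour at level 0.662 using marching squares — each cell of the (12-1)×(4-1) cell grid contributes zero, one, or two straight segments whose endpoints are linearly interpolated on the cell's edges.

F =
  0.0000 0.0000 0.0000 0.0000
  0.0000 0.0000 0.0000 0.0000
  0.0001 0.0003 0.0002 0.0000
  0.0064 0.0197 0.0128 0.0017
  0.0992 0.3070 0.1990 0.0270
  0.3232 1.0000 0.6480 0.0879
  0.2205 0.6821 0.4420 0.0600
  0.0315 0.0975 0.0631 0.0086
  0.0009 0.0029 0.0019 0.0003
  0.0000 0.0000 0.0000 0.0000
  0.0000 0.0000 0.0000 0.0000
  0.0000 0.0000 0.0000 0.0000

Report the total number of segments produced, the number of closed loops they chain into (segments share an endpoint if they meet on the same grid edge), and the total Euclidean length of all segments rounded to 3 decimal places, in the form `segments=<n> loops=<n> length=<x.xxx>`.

cell (4,0): code 0100 → (4.512,1.000)–(5.000,0.501)
cell (4,1): code 1000 → (5.000,1.960)–(4.512,1.000)
cell (5,0): code 0110 → (5.000,0.501)–(6.000,0.956)
cell (5,1): code 1001 → (6.000,1.084)–(5.000,1.960)
cell (6,0): code 0010 → (6.000,0.956)–(6.034,1.000)
cell (6,1): code 0001 → (6.034,1.000)–(6.000,1.084)
total: 6 segments, chained into 1 closed loop(s), length Σ = 4.349814

segments=6 loops=1 length=4.350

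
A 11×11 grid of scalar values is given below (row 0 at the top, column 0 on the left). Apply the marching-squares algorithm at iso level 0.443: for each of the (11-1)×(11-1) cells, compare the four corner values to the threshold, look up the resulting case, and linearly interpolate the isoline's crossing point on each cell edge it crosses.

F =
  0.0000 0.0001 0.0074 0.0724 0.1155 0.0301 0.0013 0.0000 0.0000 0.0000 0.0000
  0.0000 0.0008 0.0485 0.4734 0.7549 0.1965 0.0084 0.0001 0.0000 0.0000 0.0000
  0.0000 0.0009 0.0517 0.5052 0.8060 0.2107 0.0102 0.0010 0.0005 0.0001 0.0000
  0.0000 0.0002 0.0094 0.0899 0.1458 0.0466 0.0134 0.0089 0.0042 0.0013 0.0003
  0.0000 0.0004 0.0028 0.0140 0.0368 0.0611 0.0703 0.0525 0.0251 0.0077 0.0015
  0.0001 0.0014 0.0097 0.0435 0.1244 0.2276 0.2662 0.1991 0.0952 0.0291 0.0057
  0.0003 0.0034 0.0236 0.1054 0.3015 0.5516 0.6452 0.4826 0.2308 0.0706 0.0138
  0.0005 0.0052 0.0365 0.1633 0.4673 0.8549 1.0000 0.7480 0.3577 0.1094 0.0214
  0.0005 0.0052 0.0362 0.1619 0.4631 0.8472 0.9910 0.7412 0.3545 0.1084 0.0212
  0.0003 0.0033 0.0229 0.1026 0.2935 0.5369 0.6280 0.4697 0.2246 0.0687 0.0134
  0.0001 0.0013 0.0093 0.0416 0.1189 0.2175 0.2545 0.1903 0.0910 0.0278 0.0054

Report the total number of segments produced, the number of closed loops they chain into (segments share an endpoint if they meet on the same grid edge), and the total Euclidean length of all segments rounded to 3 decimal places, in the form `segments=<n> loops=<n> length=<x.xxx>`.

cell (0,2): code 0100 → (0.924,3.000)–(1.000,2.928)
cell (0,3): code 1100 → (0.512,4.000)–(0.924,3.000)
cell (0,4): code 1000 → (1.000,4.559)–(0.512,4.000)
cell (1,2): code 0110 → (1.000,2.928)–(2.000,2.863)
cell (1,4): code 1001 → (2.000,4.610)–(1.000,4.559)
cell (2,2): code 0010 → (2.000,2.863)–(2.150,3.000)
cell (2,3): code 0011 → (2.150,3.000)–(2.550,4.000)
cell (2,4): code 0001 → (2.550,4.000)–(2.000,4.610)
cell (5,4): code 0100 → (5.665,5.000)–(6.000,4.566)
cell (5,5): code 1100 → (5.466,6.000)–(5.665,5.000)
cell (5,6): code 1100 → (5.860,7.000)–(5.466,6.000)
cell (5,7): code 1000 → (6.000,7.157)–(5.860,7.000)
cell (6,3): code 0100 → (6.853,4.000)–(7.000,3.920)
cell (6,4): code 1110 → (6.000,4.566)–(6.853,4.000)
cell (6,7): code 1001 → (7.000,7.781)–(6.000,7.157)
cell (7,3): code 0110 → (7.000,3.920)–(8.000,3.933)
cell (7,7): code 1001 → (8.000,7.771)–(7.000,7.781)
cell (8,3): code 0010 → (8.000,3.933)–(8.119,4.000)
cell (8,4): code 0111 → (8.119,4.000)–(9.000,4.614)
cell (8,7): code 1001 → (9.000,7.109)–(8.000,7.771)
cell (9,4): code 0010 → (9.000,4.614)–(9.294,5.000)
cell (9,5): code 0011 → (9.294,5.000)–(9.495,6.000)
cell (9,6): code 0011 → (9.495,6.000)–(9.096,7.000)
cell (9,7): code 0001 → (9.096,7.000)–(9.000,7.109)
total: 24 segments, chained into 2 closed loop(s), length Σ = 18.391703

segments=24 loops=2 length=18.392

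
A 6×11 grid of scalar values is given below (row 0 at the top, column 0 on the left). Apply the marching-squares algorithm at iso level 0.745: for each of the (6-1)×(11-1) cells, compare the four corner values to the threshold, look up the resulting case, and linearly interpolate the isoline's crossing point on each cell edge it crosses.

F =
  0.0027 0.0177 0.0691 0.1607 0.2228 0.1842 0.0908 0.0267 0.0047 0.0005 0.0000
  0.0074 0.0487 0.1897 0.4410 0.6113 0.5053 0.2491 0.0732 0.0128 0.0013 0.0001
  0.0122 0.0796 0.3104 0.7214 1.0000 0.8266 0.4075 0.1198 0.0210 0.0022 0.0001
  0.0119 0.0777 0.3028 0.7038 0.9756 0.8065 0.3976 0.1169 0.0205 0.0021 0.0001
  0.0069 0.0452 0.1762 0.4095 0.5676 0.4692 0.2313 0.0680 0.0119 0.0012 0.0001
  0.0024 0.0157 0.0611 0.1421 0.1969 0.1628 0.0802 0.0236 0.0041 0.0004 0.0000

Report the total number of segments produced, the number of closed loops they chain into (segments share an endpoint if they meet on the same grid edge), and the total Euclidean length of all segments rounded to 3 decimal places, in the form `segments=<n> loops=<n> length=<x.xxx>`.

segments=8 loops=1 length=6.854

cell (1,3): code 0100 → (1.344,4.000)–(2.000,3.085)
cell (1,4): code 1100 → (1.746,5.000)–(1.344,4.000)
cell (1,5): code 1000 → (2.000,5.195)–(1.746,5.000)
cell (2,3): code 0110 → (2.000,3.085)–(3.000,3.152)
cell (2,5): code 1001 → (3.000,5.150)–(2.000,5.195)
cell (3,3): code 0010 → (3.000,3.152)–(3.565,4.000)
cell (3,4): code 0011 → (3.565,4.000)–(3.182,5.000)
cell (3,5): code 0001 → (3.182,5.000)–(3.000,5.150)
total: 8 segments, chained into 1 closed loop(s), length Σ = 6.853733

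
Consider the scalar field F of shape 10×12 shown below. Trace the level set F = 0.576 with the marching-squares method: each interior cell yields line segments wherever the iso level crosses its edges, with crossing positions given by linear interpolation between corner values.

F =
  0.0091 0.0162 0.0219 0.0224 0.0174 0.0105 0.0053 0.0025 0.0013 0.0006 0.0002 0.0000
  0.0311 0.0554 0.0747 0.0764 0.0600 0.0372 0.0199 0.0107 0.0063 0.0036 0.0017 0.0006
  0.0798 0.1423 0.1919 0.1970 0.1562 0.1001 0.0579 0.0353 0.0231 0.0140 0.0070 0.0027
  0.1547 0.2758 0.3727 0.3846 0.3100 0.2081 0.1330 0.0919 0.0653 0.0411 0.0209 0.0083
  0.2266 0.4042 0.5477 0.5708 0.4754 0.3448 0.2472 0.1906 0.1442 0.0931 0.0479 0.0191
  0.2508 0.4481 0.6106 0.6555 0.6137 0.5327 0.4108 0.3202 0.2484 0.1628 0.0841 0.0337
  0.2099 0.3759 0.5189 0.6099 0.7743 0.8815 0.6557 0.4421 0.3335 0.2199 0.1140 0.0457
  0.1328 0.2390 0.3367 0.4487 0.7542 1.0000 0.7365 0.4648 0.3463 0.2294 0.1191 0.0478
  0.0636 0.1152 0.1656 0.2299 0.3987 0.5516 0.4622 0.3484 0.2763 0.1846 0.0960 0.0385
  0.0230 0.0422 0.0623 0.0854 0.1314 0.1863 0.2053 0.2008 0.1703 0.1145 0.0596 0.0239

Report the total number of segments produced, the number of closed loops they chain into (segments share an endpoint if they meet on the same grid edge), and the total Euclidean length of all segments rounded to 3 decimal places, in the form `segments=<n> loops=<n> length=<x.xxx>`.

segments=16 loops=1 length=13.008

cell (4,1): code 0100 → (4.450,2.000)–(5.000,1.787)
cell (4,2): code 1100 → (4.061,3.000)–(4.450,2.000)
cell (4,3): code 1100 → (4.727,4.000)–(4.061,3.000)
cell (4,4): code 1000 → (5.000,4.465)–(4.727,4.000)
cell (5,1): code 0010 → (5.000,1.787)–(5.377,2.000)
cell (5,2): code 0111 → (5.377,2.000)–(6.000,2.627)
cell (5,4): code 1101 → (5.124,5.000)–(5.000,4.465)
cell (5,5): code 1100 → (5.675,6.000)–(5.124,5.000)
cell (5,6): code 1000 → (6.000,6.373)–(5.675,6.000)
cell (6,2): code 0010 → (6.000,2.627)–(6.210,3.000)
cell (6,3): code 0111 → (6.210,3.000)–(7.000,3.417)
cell (6,6): code 1001 → (7.000,6.591)–(6.000,6.373)
cell (7,3): code 0010 → (7.000,3.417)–(7.501,4.000)
cell (7,4): code 0011 → (7.501,4.000)–(7.946,5.000)
cell (7,5): code 0011 → (7.946,5.000)–(7.585,6.000)
cell (7,6): code 0001 → (7.585,6.000)–(7.000,6.591)
total: 16 segments, chained into 1 closed loop(s), length Σ = 13.008066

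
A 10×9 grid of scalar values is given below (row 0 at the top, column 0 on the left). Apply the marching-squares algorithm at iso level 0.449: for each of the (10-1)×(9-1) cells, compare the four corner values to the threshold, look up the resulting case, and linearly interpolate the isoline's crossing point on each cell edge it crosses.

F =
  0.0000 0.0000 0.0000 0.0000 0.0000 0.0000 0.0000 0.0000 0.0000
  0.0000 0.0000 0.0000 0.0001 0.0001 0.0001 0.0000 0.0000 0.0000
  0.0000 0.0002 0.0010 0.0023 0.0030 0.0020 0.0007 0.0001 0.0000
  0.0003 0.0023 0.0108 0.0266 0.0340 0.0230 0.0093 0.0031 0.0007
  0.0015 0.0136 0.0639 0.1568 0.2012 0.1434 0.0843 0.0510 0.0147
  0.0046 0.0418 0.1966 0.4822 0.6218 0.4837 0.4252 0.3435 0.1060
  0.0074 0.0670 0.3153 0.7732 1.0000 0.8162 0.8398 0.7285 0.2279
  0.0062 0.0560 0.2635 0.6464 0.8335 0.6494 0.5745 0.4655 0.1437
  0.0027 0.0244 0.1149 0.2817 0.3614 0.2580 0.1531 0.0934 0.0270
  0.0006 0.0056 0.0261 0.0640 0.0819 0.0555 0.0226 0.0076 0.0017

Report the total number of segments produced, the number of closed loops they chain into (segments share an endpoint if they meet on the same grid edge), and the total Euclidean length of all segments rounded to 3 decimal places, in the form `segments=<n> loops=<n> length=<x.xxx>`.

segments=16 loops=1 length=13.452

cell (4,2): code 0100 → (4.898,3.000)–(5.000,2.884)
cell (4,3): code 1100 → (4.589,4.000)–(4.898,3.000)
cell (4,4): code 1100 → (4.898,5.000)–(4.589,4.000)
cell (4,5): code 1000 → (5.000,5.593)–(4.898,5.000)
cell (5,2): code 0110 → (5.000,2.884)–(6.000,2.292)
cell (5,5): code 1101 → (5.057,6.000)–(5.000,5.593)
cell (5,6): code 1100 → (5.274,7.000)–(5.057,6.000)
cell (5,7): code 1000 → (6.000,7.558)–(5.274,7.000)
cell (6,2): code 0110 → (6.000,2.292)–(7.000,2.484)
cell (6,7): code 1001 → (7.000,7.051)–(6.000,7.558)
cell (7,2): code 0010 → (7.000,2.484)–(7.541,3.000)
cell (7,3): code 0011 → (7.541,3.000)–(7.814,4.000)
cell (7,4): code 0011 → (7.814,4.000)–(7.512,5.000)
cell (7,5): code 0011 → (7.512,5.000)–(7.298,6.000)
cell (7,6): code 0011 → (7.298,6.000)–(7.044,7.000)
cell (7,7): code 0001 → (7.044,7.000)–(7.000,7.051)
total: 16 segments, chained into 1 closed loop(s), length Σ = 13.452157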